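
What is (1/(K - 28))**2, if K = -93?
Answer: 1/14641 ≈ 6.8301e-5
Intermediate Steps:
(1/(K - 28))**2 = (1/(-93 - 28))**2 = (1/(-121))**2 = (-1/121)**2 = 1/14641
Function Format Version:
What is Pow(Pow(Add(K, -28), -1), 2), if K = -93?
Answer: Rational(1, 14641) ≈ 6.8301e-5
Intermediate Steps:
Pow(Pow(Add(K, -28), -1), 2) = Pow(Pow(Add(-93, -28), -1), 2) = Pow(Pow(-121, -1), 2) = Pow(Rational(-1, 121), 2) = Rational(1, 14641)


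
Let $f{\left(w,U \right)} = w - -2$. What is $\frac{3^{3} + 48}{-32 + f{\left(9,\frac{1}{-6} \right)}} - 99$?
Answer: $- \frac{718}{7} \approx -102.57$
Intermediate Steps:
$f{\left(w,U \right)} = 2 + w$ ($f{\left(w,U \right)} = w + 2 = 2 + w$)
$\frac{3^{3} + 48}{-32 + f{\left(9,\frac{1}{-6} \right)}} - 99 = \frac{3^{3} + 48}{-32 + \left(2 + 9\right)} - 99 = \frac{27 + 48}{-32 + 11} - 99 = \frac{75}{-21} - 99 = 75 \left(- \frac{1}{21}\right) - 99 = - \frac{25}{7} - 99 = - \frac{718}{7}$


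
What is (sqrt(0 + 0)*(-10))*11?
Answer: 0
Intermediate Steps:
(sqrt(0 + 0)*(-10))*11 = (sqrt(0)*(-10))*11 = (0*(-10))*11 = 0*11 = 0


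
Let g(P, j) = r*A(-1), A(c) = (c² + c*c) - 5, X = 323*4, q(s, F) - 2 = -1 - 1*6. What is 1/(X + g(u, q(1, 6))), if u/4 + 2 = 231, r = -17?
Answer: 1/1343 ≈ 0.00074460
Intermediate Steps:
u = 916 (u = -8 + 4*231 = -8 + 924 = 916)
q(s, F) = -5 (q(s, F) = 2 + (-1 - 1*6) = 2 + (-1 - 6) = 2 - 7 = -5)
X = 1292
A(c) = -5 + 2*c² (A(c) = (c² + c²) - 5 = 2*c² - 5 = -5 + 2*c²)
g(P, j) = 51 (g(P, j) = -17*(-5 + 2*(-1)²) = -17*(-5 + 2*1) = -17*(-5 + 2) = -17*(-3) = 51)
1/(X + g(u, q(1, 6))) = 1/(1292 + 51) = 1/1343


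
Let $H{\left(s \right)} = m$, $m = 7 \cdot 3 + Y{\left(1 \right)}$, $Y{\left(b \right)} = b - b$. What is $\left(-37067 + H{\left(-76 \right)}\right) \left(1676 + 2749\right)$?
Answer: $-163928550$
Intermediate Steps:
$Y{\left(b \right)} = 0$
$m = 21$ ($m = 7 \cdot 3 + 0 = 21 + 0 = 21$)
$H{\left(s \right)} = 21$
$\left(-37067 + H{\left(-76 \right)}\right) \left(1676 + 2749\right) = \left(-37067 + 21\right) \left(1676 + 2749\right) = \left(-37046\right) 4425 = -163928550$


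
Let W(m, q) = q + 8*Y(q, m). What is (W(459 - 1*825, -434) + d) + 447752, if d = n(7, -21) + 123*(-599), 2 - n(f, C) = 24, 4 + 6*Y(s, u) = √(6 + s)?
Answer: 1120841/3 + 8*I*√107/3 ≈ 3.7361e+5 + 27.584*I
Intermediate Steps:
Y(s, u) = -⅔ + √(6 + s)/6
n(f, C) = -22 (n(f, C) = 2 - 1*24 = 2 - 24 = -22)
d = -73699 (d = -22 + 123*(-599) = -22 - 73677 = -73699)
W(m, q) = -16/3 + q + 4*√(6 + q)/3 (W(m, q) = q + 8*(-⅔ + √(6 + q)/6) = q + (-16/3 + 4*√(6 + q)/3) = -16/3 + q + 4*√(6 + q)/3)
(W(459 - 1*825, -434) + d) + 447752 = ((-16/3 - 434 + 4*√(6 - 434)/3) - 73699) + 447752 = ((-16/3 - 434 + 4*√(-428)/3) - 73699) + 447752 = ((-16/3 - 434 + 4*(2*I*√107)/3) - 73699) + 447752 = ((-16/3 - 434 + 8*I*√107/3) - 73699) + 447752 = ((-1318/3 + 8*I*√107/3) - 73699) + 447752 = (-222415/3 + 8*I*√107/3) + 447752 = 1120841/3 + 8*I*√107/3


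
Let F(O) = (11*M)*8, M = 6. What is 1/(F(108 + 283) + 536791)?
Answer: 1/537319 ≈ 1.8611e-6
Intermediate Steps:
F(O) = 528 (F(O) = (11*6)*8 = 66*8 = 528)
1/(F(108 + 283) + 536791) = 1/(528 + 536791) = 1/537319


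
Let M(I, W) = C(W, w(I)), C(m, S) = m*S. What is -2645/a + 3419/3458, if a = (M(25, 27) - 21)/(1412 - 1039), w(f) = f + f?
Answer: -262082083/353514 ≈ -741.36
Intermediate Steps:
w(f) = 2*f
C(m, S) = S*m
M(I, W) = 2*I*W (M(I, W) = (2*I)*W = 2*I*W)
a = 1329/373 (a = (2*25*27 - 21)/(1412 - 1039) = (1350 - 21)/373 = 1329*(1/373) = 1329/373 ≈ 3.5630)
-2645/a + 3419/3458 = -2645/1329/373 + 3419/3458 = -2645*373/1329 + 3419*(1/3458) = -986585/1329 + 263/266 = -262082083/353514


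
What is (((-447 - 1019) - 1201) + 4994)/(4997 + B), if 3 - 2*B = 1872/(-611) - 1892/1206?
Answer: 131899014/283456271 ≈ 0.46532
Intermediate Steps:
B = 216317/56682 (B = 3/2 - (1872/(-611) - 1892/1206)/2 = 3/2 - (1872*(-1/611) - 1892*1/1206)/2 = 3/2 - (-144/47 - 946/603)/2 = 3/2 - ½*(-131294/28341) = 3/2 + 65647/28341 = 216317/56682 ≈ 3.8163)
(((-447 - 1019) - 1201) + 4994)/(4997 + B) = (((-447 - 1019) - 1201) + 4994)/(4997 + 216317/56682) = ((-1466 - 1201) + 4994)/(283456271/56682) = (-2667 + 4994)*(56682/283456271) = 2327*(56682/283456271) = 131899014/283456271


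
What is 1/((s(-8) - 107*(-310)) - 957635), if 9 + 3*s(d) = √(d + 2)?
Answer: -1386702/1281961624537 - I*√6/2563923249074 ≈ -1.0817e-6 - 9.5537e-13*I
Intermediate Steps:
s(d) = -3 + √(2 + d)/3 (s(d) = -3 + √(d + 2)/3 = -3 + √(2 + d)/3)
1/((s(-8) - 107*(-310)) - 957635) = 1/(((-3 + √(2 - 8)/3) - 107*(-310)) - 957635) = 1/(((-3 + √(-6)/3) + 33170) - 957635) = 1/(((-3 + (I*√6)/3) + 33170) - 957635) = 1/(((-3 + I*√6/3) + 33170) - 957635) = 1/((33167 + I*√6/3) - 957635) = 1/(-924468 + I*√6/3)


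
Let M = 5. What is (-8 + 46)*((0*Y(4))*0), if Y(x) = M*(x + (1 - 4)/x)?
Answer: 0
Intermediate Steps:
Y(x) = -15/x + 5*x (Y(x) = 5*(x + (1 - 4)/x) = 5*(x - 3/x) = -15/x + 5*x)
(-8 + 46)*((0*Y(4))*0) = (-8 + 46)*((0*(-15/4 + 5*4))*0) = 38*((0*(-15*¼ + 20))*0) = 38*((0*(-15/4 + 20))*0) = 38*((0*(65/4))*0) = 38*(0*0) = 38*0 = 0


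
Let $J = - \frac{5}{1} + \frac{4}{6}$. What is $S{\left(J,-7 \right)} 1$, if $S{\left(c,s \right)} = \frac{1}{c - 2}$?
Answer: $- \frac{3}{19} \approx -0.15789$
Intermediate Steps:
$J = - \frac{13}{3}$ ($J = \left(-5\right) 1 + 4 \cdot \frac{1}{6} = -5 + \frac{2}{3} = - \frac{13}{3} \approx -4.3333$)
$S{\left(c,s \right)} = \frac{1}{-2 + c}$
$S{\left(J,-7 \right)} 1 = \frac{1}{-2 - \frac{13}{3}} \cdot 1 = \frac{1}{- \frac{19}{3}} \cdot 1 = \left(- \frac{3}{19}\right) 1 = - \frac{3}{19}$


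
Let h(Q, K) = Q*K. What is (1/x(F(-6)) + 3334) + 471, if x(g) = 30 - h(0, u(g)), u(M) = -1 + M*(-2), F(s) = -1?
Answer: 114151/30 ≈ 3805.0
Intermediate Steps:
u(M) = -1 - 2*M
h(Q, K) = K*Q
x(g) = 30 (x(g) = 30 - (-1 - 2*g)*0 = 30 - 1*0 = 30 + 0 = 30)
(1/x(F(-6)) + 3334) + 471 = (1/30 + 3334) + 471 = 100021/30 + 471 = 114151/30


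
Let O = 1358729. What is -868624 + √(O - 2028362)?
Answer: -868624 + I*√669633 ≈ -8.6862e+5 + 818.31*I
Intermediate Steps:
-868624 + √(O - 2028362) = -868624 + √(1358729 - 2028362) = -868624 + √(-669633) = -868624 + I*√669633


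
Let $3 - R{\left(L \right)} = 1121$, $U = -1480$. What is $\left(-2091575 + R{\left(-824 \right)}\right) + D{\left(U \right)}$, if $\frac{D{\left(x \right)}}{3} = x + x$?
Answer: $-2101573$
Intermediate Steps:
$R{\left(L \right)} = -1118$ ($R{\left(L \right)} = 3 - 1121 = -1118$)
$D{\left(x \right)} = 6 x$ ($D{\left(x \right)} = 3 \left(x + x\right) = 3 \cdot 2 x = 6 x$)
$\left(-2091575 + R{\left(-824 \right)}\right) + D{\left(U \right)} = \left(-2091575 - 1118\right) + 6 \left(-1480\right) = -2092693 - 8880 = -2101573$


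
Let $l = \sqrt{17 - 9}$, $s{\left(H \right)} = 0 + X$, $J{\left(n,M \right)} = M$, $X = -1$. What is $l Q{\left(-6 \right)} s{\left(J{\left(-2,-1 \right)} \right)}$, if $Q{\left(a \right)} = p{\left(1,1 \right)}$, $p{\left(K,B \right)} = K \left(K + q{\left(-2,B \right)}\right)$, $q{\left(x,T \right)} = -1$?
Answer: $0$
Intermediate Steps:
$s{\left(H \right)} = -1$ ($s{\left(H \right)} = 0 - 1 = -1$)
$p{\left(K,B \right)} = K \left(-1 + K\right)$ ($p{\left(K,B \right)} = K \left(K - 1\right) = K \left(-1 + K\right)$)
$l = 2 \sqrt{2}$ ($l = \sqrt{8} = 2 \sqrt{2} \approx 2.8284$)
$Q{\left(a \right)} = 0$ ($Q{\left(a \right)} = 1 \left(-1 + 1\right) = 1 \cdot 0 = 0$)
$l Q{\left(-6 \right)} s{\left(J{\left(-2,-1 \right)} \right)} = 2 \sqrt{2} \cdot 0 \left(-1\right) = 0 \left(-1\right) = 0$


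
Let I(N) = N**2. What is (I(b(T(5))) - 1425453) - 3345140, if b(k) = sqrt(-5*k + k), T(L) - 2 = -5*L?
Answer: -4770501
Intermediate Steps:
T(L) = 2 - 5*L
b(k) = 2*sqrt(-k) (b(k) = sqrt(-4*k) = 2*sqrt(-k))
(I(b(T(5))) - 1425453) - 3345140 = ((2*sqrt(-(2 - 5*5)))**2 - 1425453) - 3345140 = ((2*sqrt(-(2 - 25)))**2 - 1425453) - 3345140 = ((2*sqrt(-1*(-23)))**2 - 1425453) - 3345140 = ((2*sqrt(23))**2 - 1425453) - 3345140 = (92 - 1425453) - 3345140 = -1425361 - 3345140 = -4770501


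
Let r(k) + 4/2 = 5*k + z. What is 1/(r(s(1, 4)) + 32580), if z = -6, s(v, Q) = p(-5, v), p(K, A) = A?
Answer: 1/32577 ≈ 3.0697e-5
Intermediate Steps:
s(v, Q) = v
r(k) = -8 + 5*k (r(k) = -2 + (5*k - 6) = -2 + (-6 + 5*k) = -8 + 5*k)
1/(r(s(1, 4)) + 32580) = 1/((-8 + 5*1) + 32580) = 1/((-8 + 5) + 32580) = 1/(-3 + 32580) = 1/32577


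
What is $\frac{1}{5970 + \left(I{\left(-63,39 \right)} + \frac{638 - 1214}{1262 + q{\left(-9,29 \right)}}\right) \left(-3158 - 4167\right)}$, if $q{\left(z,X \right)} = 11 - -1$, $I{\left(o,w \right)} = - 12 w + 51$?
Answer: $\frac{637}{1951644915} \approx 3.2639 \cdot 10^{-7}$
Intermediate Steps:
$I{\left(o,w \right)} = 51 - 12 w$
$q{\left(z,X \right)} = 12$ ($q{\left(z,X \right)} = 11 + 1 = 12$)
$\frac{1}{5970 + \left(I{\left(-63,39 \right)} + \frac{638 - 1214}{1262 + q{\left(-9,29 \right)}}\right) \left(-3158 - 4167\right)} = \frac{1}{5970 + \left(\left(51 - 468\right) + \frac{638 - 1214}{1262 + 12}\right) \left(-3158 - 4167\right)} = \frac{1}{5970 + \left(\left(51 - 468\right) - \frac{576}{1274}\right) \left(-7325\right)} = \frac{1}{5970 + \left(-417 - \frac{288}{637}\right) \left(-7325\right)} = \frac{1}{5970 - - \frac{1947842025}{637}} = \frac{1}{5970 + \frac{1947842025}{637}} = \frac{1}{\frac{1951644915}{637}} = \frac{637}{1951644915}$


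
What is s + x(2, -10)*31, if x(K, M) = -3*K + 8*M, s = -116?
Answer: -2782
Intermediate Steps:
s + x(2, -10)*31 = -116 + (-3*2 + 8*(-10))*31 = -116 + (-6 - 80)*31 = -116 - 86*31 = -116 - 2666 = -2782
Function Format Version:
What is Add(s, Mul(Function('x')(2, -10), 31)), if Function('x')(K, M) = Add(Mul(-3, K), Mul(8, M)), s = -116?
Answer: -2782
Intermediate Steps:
Add(s, Mul(Function('x')(2, -10), 31)) = Add(-116, Mul(Add(Mul(-3, 2), Mul(8, -10)), 31)) = Add(-116, Mul(Add(-6, -80), 31)) = Add(-116, Mul(-86, 31)) = Add(-116, -2666) = -2782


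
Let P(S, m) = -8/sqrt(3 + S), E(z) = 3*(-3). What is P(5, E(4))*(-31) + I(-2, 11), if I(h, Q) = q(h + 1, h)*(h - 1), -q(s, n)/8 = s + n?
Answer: -72 + 62*sqrt(2) ≈ 15.681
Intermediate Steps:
q(s, n) = -8*n - 8*s (q(s, n) = -8*(s + n) = -8*(n + s) = -8*n - 8*s)
I(h, Q) = (-1 + h)*(-8 - 16*h) (I(h, Q) = (-8*h - 8*(h + 1))*(h - 1) = (-8*h - 8*(1 + h))*(-1 + h) = (-8*h + (-8 - 8*h))*(-1 + h) = (-8 - 16*h)*(-1 + h) = (-1 + h)*(-8 - 16*h))
E(z) = -9
P(S, m) = -8/sqrt(3 + S)
P(5, E(4))*(-31) + I(-2, 11) = -8/sqrt(3 + 5)*(-31) + (8 - 16*(-2)**2 + 8*(-2)) = -2*sqrt(2)*(-31) + (8 - 16*4 - 16) = -2*sqrt(2)*(-31) + (8 - 64 - 16) = -2*sqrt(2)*(-31) - 72 = 62*sqrt(2) - 72 = -72 + 62*sqrt(2)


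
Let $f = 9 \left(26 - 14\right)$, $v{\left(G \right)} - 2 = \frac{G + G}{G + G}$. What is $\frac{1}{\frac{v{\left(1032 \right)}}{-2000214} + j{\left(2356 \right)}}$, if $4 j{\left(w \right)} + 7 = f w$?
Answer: $\frac{1333476}{84822741727} \approx 1.5721 \cdot 10^{-5}$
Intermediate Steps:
$v{\left(G \right)} = 3$ ($v{\left(G \right)} = 2 + \frac{G + G}{G + G} = 2 + \frac{2 G}{2 G} = 2 + 2 G \frac{1}{2 G} = 2 + 1 = 3$)
$f = 108$ ($f = 9 \cdot 12 = 108$)
$j{\left(w \right)} = - \frac{7}{4} + 27 w$ ($j{\left(w \right)} = - \frac{7}{4} + \frac{108 w}{4} = - \frac{7}{4} + 27 w$)
$\frac{1}{\frac{v{\left(1032 \right)}}{-2000214} + j{\left(2356 \right)}} = \frac{1}{\frac{3}{-2000214} + \left(- \frac{7}{4} + 27 \cdot 2356\right)} = \frac{1}{3 \left(- \frac{1}{2000214}\right) + \left(- \frac{7}{4} + 63612\right)} = \frac{1}{- \frac{1}{666738} + \frac{254441}{4}} = \frac{1}{\frac{84822741727}{1333476}} = \frac{1333476}{84822741727}$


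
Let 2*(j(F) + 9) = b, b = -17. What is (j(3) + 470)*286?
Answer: 129415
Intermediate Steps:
j(F) = -35/2 (j(F) = -9 + (1/2)*(-17) = -9 - 17/2 = -35/2)
(j(3) + 470)*286 = (-35/2 + 470)*286 = (905/2)*286 = 129415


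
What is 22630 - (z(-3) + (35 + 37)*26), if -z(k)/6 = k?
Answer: 20740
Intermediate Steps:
z(k) = -6*k
22630 - (z(-3) + (35 + 37)*26) = 22630 - (-6*(-3) + (35 + 37)*26) = 22630 - (18 + 72*26) = 22630 - (18 + 1872) = 22630 - 1*1890 = 22630 - 1890 = 20740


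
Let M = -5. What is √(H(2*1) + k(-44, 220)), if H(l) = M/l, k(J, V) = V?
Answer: √870/2 ≈ 14.748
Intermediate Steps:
H(l) = -5/l
√(H(2*1) + k(-44, 220)) = √(-5/(2*1) + 220) = √(-5/2 + 220) = √(435/2) = √870/2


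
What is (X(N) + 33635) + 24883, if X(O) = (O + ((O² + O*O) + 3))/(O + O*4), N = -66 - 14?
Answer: 23394477/400 ≈ 58486.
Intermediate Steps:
N = -80
X(O) = (3 + O + 2*O²)/(5*O) (X(O) = (O + ((O² + O²) + 3))/(O + 4*O) = (O + (2*O² + 3))/((5*O)) = (O + (3 + 2*O²))*(1/(5*O)) = (3 + O + 2*O²)*(1/(5*O)) = (3 + O + 2*O²)/(5*O))
(X(N) + 33635) + 24883 = ((⅕)*(3 - 80*(1 + 2*(-80)))/(-80) + 33635) + 24883 = ((⅕)*(-1/80)*(3 - 80*(1 - 160)) + 33635) + 24883 = ((⅕)*(-1/80)*(3 - 80*(-159)) + 33635) + 24883 = ((⅕)*(-1/80)*(3 + 12720) + 33635) + 24883 = ((⅕)*(-1/80)*12723 + 33635) + 24883 = (-12723/400 + 33635) + 24883 = 13441277/400 + 24883 = 23394477/400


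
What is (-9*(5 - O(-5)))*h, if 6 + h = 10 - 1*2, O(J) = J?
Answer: -180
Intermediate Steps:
h = 2 (h = -6 + (10 - 1*2) = -6 + (10 - 2) = -6 + 8 = 2)
(-9*(5 - O(-5)))*h = -9*(5 - 1*(-5))*2 = -9*(5 + 5)*2 = -9*10*2 = -90*2 = -180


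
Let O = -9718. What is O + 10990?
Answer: 1272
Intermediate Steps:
O + 10990 = -9718 + 10990 = 1272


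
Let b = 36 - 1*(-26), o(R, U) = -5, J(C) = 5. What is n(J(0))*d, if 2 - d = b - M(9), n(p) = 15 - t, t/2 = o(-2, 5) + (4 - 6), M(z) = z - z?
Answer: -1740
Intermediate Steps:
M(z) = 0
b = 62 (b = 36 + 26 = 62)
t = -14 (t = 2*(-5 + (4 - 6)) = 2*(-5 - 2) = 2*(-7) = -14)
n(p) = 29 (n(p) = 15 - 1*(-14) = 15 + 14 = 29)
d = -60 (d = 2 - (62 - 1*0) = 2 - (62 + 0) = 2 - 1*62 = 2 - 62 = -60)
n(J(0))*d = 29*(-60) = -1740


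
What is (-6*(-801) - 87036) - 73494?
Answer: -155724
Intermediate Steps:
(-6*(-801) - 87036) - 73494 = (4806 - 87036) - 73494 = -82230 - 73494 = -155724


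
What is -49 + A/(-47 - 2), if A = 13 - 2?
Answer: -2412/49 ≈ -49.224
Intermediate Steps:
A = 11
-49 + A/(-47 - 2) = -49 + 11/(-47 - 2) = -49 + 11/(-49) = -49 - 1/49*11 = -49 - 11/49 = -2412/49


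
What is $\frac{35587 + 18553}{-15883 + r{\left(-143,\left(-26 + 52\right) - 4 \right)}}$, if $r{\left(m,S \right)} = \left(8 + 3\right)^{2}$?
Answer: $- \frac{27070}{7881} \approx -3.4348$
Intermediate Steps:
$r{\left(m,S \right)} = 121$ ($r{\left(m,S \right)} = 11^{2} = 121$)
$\frac{35587 + 18553}{-15883 + r{\left(-143,\left(-26 + 52\right) - 4 \right)}} = \frac{35587 + 18553}{-15883 + 121} = \frac{54140}{-15762} = 54140 \left(- \frac{1}{15762}\right) = - \frac{27070}{7881}$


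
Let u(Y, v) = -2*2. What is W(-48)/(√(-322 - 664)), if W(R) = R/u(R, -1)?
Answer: -6*I*√986/493 ≈ -0.38216*I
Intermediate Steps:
u(Y, v) = -4
W(R) = -R/4 (W(R) = R/(-4) = R*(-¼) = -R/4)
W(-48)/(√(-322 - 664)) = (-¼*(-48))/(√(-322 - 664)) = 12/(√(-986)) = 12/((I*√986)) = 12*(-I*√986/986) = -6*I*√986/493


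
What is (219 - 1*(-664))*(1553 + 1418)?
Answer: 2623393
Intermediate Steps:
(219 - 1*(-664))*(1553 + 1418) = (219 + 664)*2971 = 883*2971 = 2623393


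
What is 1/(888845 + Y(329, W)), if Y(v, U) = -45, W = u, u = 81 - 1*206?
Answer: 1/888800 ≈ 1.1251e-6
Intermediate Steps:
u = -125 (u = 81 - 206 = -125)
W = -125
1/(888845 + Y(329, W)) = 1/(888845 - 45) = 1/888800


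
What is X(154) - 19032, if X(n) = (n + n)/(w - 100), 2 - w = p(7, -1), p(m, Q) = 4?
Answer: -970786/51 ≈ -19035.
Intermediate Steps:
w = -2 (w = 2 - 1*4 = 2 - 4 = -2)
X(n) = -n/51 (X(n) = (n + n)/(-2 - 100) = (2*n)/(-102) = (2*n)*(-1/102) = -n/51)
X(154) - 19032 = -1/51*154 - 19032 = -154/51 - 19032 = -970786/51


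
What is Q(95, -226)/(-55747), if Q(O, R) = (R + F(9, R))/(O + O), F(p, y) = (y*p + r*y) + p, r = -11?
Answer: -47/2118386 ≈ -2.2187e-5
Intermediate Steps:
F(p, y) = p - 11*y + p*y (F(p, y) = (y*p - 11*y) + p = (p*y - 11*y) + p = (-11*y + p*y) + p = p - 11*y + p*y)
Q(O, R) = (9 - R)/(2*O) (Q(O, R) = (R + (9 - 11*R + 9*R))/(O + O) = (R + (9 - 2*R))/((2*O)) = (9 - R)*(1/(2*O)) = (9 - R)/(2*O))
Q(95, -226)/(-55747) = ((½)*(9 - 1*(-226))/95)/(-55747) = ((½)*(1/95)*(9 + 226))*(-1/55747) = ((½)*(1/95)*235)*(-1/55747) = (47/38)*(-1/55747) = -47/2118386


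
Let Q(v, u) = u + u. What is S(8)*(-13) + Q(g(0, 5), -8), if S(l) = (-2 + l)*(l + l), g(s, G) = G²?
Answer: -1264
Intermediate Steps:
S(l) = 2*l*(-2 + l) (S(l) = (-2 + l)*(2*l) = 2*l*(-2 + l))
Q(v, u) = 2*u
S(8)*(-13) + Q(g(0, 5), -8) = (2*8*(-2 + 8))*(-13) + 2*(-8) = (2*8*6)*(-13) - 16 = 96*(-13) - 16 = -1248 - 16 = -1264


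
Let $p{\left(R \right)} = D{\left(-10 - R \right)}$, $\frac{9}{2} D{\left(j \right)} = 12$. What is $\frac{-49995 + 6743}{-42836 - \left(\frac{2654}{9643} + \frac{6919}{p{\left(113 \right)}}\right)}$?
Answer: $\frac{3336632288}{3504721367} \approx 0.95204$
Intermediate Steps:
$D{\left(j \right)} = \frac{8}{3}$ ($D{\left(j \right)} = \frac{2}{9} \cdot 12 = \frac{8}{3}$)
$p{\left(R \right)} = \frac{8}{3}$
$\frac{-49995 + 6743}{-42836 - \left(\frac{2654}{9643} + \frac{6919}{p{\left(113 \right)}}\right)} = \frac{-49995 + 6743}{-42836 - \left(\frac{2654}{9643} + \frac{20757}{8}\right)} = - \frac{43252}{-42836 - \frac{200180983}{77144}} = - \frac{43252}{- \frac{3504721367}{77144}} = \left(-43252\right) \left(- \frac{77144}{3504721367}\right) = \frac{3336632288}{3504721367}$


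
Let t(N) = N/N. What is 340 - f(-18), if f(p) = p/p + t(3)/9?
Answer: 3050/9 ≈ 338.89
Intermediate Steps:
t(N) = 1
f(p) = 10/9 (f(p) = p/p + 1/9 = 1 + 1*(1/9) = 1 + 1/9 = 10/9)
340 - f(-18) = 340 - 1*10/9 = 340 - 10/9 = 3050/9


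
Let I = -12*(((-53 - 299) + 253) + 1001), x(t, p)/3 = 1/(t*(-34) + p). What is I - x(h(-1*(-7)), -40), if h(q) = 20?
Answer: -2597759/240 ≈ -10824.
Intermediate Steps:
x(t, p) = 3/(p - 34*t) (x(t, p) = 3/(t*(-34) + p) = 3/(-34*t + p) = 3/(p - 34*t))
I = -10824 (I = -12*((-352 + 253) + 1001) = -12*(-99 + 1001) = -12*902 = -10824)
I - x(h(-1*(-7)), -40) = -10824 - 3/(-40 - 34*20) = -10824 - 3/(-40 - 680) = -10824 - 3/(-720) = -10824 - 3*(-1)/720 = -10824 - 1*(-1/240) = -10824 + 1/240 = -2597759/240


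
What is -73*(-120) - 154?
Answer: 8606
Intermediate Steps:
-73*(-120) - 154 = 8760 - 154 = 8606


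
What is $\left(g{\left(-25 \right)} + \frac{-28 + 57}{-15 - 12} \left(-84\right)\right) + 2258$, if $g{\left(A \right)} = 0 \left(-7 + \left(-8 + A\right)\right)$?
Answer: $\frac{21134}{9} \approx 2348.2$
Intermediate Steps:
$g{\left(A \right)} = 0$ ($g{\left(A \right)} = 0 \left(-15 + A\right) = 0$)
$\left(g{\left(-25 \right)} + \frac{-28 + 57}{-15 - 12} \left(-84\right)\right) + 2258 = \left(0 + \frac{-28 + 57}{-15 - 12} \left(-84\right)\right) + 2258 = \left(0 + \frac{29}{-27} \left(-84\right)\right) + 2258 = \left(0 + 29 \left(- \frac{1}{27}\right) \left(-84\right)\right) + 2258 = \left(0 - - \frac{812}{9}\right) + 2258 = \left(0 + \frac{812}{9}\right) + 2258 = \frac{812}{9} + 2258 = \frac{21134}{9}$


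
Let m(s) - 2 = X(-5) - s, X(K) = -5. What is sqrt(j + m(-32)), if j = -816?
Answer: I*sqrt(787) ≈ 28.054*I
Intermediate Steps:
m(s) = -3 - s (m(s) = 2 + (-5 - s) = -3 - s)
sqrt(j + m(-32)) = sqrt(-816 + (-3 - 1*(-32))) = sqrt(-816 + (-3 + 32)) = sqrt(-816 + 29) = sqrt(-787) = I*sqrt(787)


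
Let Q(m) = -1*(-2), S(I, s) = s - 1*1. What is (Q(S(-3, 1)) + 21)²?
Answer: 529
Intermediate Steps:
S(I, s) = -1 + s (S(I, s) = s - 1 = -1 + s)
Q(m) = 2
(Q(S(-3, 1)) + 21)² = (2 + 21)² = 23² = 529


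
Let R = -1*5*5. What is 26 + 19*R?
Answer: -449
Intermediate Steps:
R = -25 (R = -5*5 = -25)
26 + 19*R = 26 + 19*(-25) = 26 - 475 = -449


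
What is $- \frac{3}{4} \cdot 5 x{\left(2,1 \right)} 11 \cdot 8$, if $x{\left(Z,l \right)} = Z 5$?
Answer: $-3300$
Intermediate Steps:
$x{\left(Z,l \right)} = 5 Z$
$- \frac{3}{4} \cdot 5 x{\left(2,1 \right)} 11 \cdot 8 = - \frac{3}{4} \cdot 5 \cdot 5 \cdot 2 \cdot 11 \cdot 8 = \left(-3\right) \frac{1}{4} \cdot 5 \cdot 10 \cdot 11 \cdot 8 = \left(- \frac{3}{4}\right) 5 \cdot 10 \cdot 11 \cdot 8 = \left(- \frac{15}{4}\right) 10 \cdot 11 \cdot 8 = \left(- \frac{75}{2}\right) 11 \cdot 8 = \left(- \frac{825}{2}\right) 8 = -3300$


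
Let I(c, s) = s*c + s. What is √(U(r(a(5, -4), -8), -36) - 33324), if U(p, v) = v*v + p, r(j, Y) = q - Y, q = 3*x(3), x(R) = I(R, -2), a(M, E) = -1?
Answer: 2*I*√8011 ≈ 179.01*I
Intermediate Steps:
I(c, s) = s + c*s (I(c, s) = c*s + s = s + c*s)
x(R) = -2 - 2*R (x(R) = -2*(1 + R) = -2 - 2*R)
q = -24 (q = 3*(-2 - 2*3) = 3*(-2 - 6) = 3*(-8) = -24)
r(j, Y) = -24 - Y
U(p, v) = p + v² (U(p, v) = v² + p = p + v²)
√(U(r(a(5, -4), -8), -36) - 33324) = √(((-24 - 1*(-8)) + (-36)²) - 33324) = √(((-24 + 8) + 1296) - 33324) = √((-16 + 1296) - 33324) = √(1280 - 33324) = √(-32044) = 2*I*√8011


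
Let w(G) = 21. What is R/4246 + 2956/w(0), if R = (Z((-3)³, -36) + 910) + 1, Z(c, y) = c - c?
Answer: 12570307/89166 ≈ 140.98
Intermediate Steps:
Z(c, y) = 0
R = 911 (R = (0 + 910) + 1 = 910 + 1 = 911)
R/4246 + 2956/w(0) = 911/4246 + 2956/21 = 12570307/89166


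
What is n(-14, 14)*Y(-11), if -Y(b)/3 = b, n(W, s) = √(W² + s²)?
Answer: 462*√2 ≈ 653.37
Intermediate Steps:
Y(b) = -3*b
n(-14, 14)*Y(-11) = √((-14)² + 14²)*(-3*(-11)) = √(196 + 196)*33 = √392*33 = (14*√2)*33 = 462*√2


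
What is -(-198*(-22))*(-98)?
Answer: 426888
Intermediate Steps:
-(-198*(-22))*(-98) = -4356*(-98) = -1*(-426888) = 426888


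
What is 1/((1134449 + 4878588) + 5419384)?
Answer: 1/11432421 ≈ 8.7471e-8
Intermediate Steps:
1/((1134449 + 4878588) + 5419384) = 1/(6013037 + 5419384) = 1/11432421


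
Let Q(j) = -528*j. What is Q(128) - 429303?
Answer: -496887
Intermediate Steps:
Q(128) - 429303 = -528*128 - 429303 = -67584 - 429303 = -496887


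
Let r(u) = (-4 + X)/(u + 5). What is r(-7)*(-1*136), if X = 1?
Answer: -204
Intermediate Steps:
r(u) = -3/(5 + u) (r(u) = (-4 + 1)/(u + 5) = -3/(5 + u))
r(-7)*(-1*136) = (-3/(5 - 7))*(-1*136) = -3/(-2)*(-136) = -3*(-½)*(-136) = (3/2)*(-136) = -204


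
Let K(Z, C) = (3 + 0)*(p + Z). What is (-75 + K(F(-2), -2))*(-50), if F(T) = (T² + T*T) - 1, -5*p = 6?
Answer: 2880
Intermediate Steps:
p = -6/5 (p = -⅕*6 = -6/5 ≈ -1.2000)
F(T) = -1 + 2*T² (F(T) = (T² + T²) - 1 = 2*T² - 1 = -1 + 2*T²)
K(Z, C) = -18/5 + 3*Z (K(Z, C) = (3 + 0)*(-6/5 + Z) = 3*(-6/5 + Z) = -18/5 + 3*Z)
(-75 + K(F(-2), -2))*(-50) = (-75 + (-18/5 + 3*(-1 + 2*(-2)²)))*(-50) = (-75 + (-18/5 + 3*(-1 + 2*4)))*(-50) = (-75 + (-18/5 + 3*(-1 + 8)))*(-50) = (-75 + (-18/5 + 3*7))*(-50) = (-75 + (-18/5 + 21))*(-50) = (-75 + 87/5)*(-50) = -288/5*(-50) = 2880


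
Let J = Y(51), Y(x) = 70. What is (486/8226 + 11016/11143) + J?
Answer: 361799743/5092351 ≈ 71.048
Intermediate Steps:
J = 70
(486/8226 + 11016/11143) + J = (486/8226 + 11016/11143) + 70 = (486*(1/8226) + 11016*(1/11143)) + 70 = (27/457 + 11016/11143) + 70 = 5335173/5092351 + 70 = 361799743/5092351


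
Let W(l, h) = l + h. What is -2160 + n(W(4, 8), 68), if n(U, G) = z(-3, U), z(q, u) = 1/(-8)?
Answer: -17281/8 ≈ -2160.1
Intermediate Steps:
W(l, h) = h + l
z(q, u) = -1/8
n(U, G) = -1/8
-2160 + n(W(4, 8), 68) = -2160 - 1/8 = -17281/8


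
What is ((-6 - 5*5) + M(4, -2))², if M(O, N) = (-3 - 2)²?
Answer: 36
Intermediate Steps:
M(O, N) = 25 (M(O, N) = (-5)² = 25)
((-6 - 5*5) + M(4, -2))² = ((-6 - 5*5) + 25)² = ((-6 - 25) + 25)² = (-31 + 25)² = (-6)² = 36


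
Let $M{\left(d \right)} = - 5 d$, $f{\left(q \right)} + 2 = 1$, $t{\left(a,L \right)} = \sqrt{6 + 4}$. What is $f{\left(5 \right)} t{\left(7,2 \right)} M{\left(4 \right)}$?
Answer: $20 \sqrt{10} \approx 63.246$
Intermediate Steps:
$t{\left(a,L \right)} = \sqrt{10}$
$f{\left(q \right)} = -1$ ($f{\left(q \right)} = -2 + 1 = -1$)
$f{\left(5 \right)} t{\left(7,2 \right)} M{\left(4 \right)} = - \sqrt{10} \left(\left(-5\right) 4\right) = - \sqrt{10} \left(-20\right) = 20 \sqrt{10}$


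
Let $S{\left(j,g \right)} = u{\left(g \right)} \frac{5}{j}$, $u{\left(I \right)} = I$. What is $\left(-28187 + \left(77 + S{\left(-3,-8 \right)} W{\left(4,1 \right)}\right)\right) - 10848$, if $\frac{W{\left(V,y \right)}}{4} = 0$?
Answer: $-38958$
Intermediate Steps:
$W{\left(V,y \right)} = 0$ ($W{\left(V,y \right)} = 4 \cdot 0 = 0$)
$S{\left(j,g \right)} = \frac{5 g}{j}$ ($S{\left(j,g \right)} = g \frac{5}{j} = \frac{5 g}{j}$)
$\left(-28187 + \left(77 + S{\left(-3,-8 \right)} W{\left(4,1 \right)}\right)\right) - 10848 = \left(-28187 + \left(77 + 5 \left(-8\right) \frac{1}{-3} \cdot 0\right)\right) - 10848 = \left(-28187 + \left(77 + 5 \left(-8\right) \left(- \frac{1}{3}\right) 0\right)\right) - 10848 = \left(-28187 + \left(77 + \frac{40}{3} \cdot 0\right)\right) - 10848 = \left(-28187 + \left(77 + 0\right)\right) - 10848 = \left(-28187 + 77\right) - 10848 = -28110 - 10848 = -38958$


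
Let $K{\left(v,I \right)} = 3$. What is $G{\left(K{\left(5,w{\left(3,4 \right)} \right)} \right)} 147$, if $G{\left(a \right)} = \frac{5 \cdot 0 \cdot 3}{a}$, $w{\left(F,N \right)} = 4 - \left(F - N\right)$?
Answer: $0$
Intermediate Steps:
$w{\left(F,N \right)} = 4 + N - F$ ($w{\left(F,N \right)} = 4 - \left(F - N\right) = 4 + N - F$)
$G{\left(a \right)} = 0$ ($G{\left(a \right)} = \frac{0 \cdot 3}{a} = \frac{0}{a} = 0$)
$G{\left(K{\left(5,w{\left(3,4 \right)} \right)} \right)} 147 = 0 \cdot 147 = 0$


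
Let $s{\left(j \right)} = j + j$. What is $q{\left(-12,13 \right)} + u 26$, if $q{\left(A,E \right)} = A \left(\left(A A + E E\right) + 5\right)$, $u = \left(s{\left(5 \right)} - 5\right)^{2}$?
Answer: $-3166$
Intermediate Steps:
$s{\left(j \right)} = 2 j$
$u = 25$ ($u = \left(2 \cdot 5 - 5\right)^{2} = \left(10 - 5\right)^{2} = 5^{2} = 25$)
$q{\left(A,E \right)} = A \left(5 + A^{2} + E^{2}\right)$ ($q{\left(A,E \right)} = A \left(\left(A^{2} + E^{2}\right) + 5\right) = A \left(5 + A^{2} + E^{2}\right)$)
$q{\left(-12,13 \right)} + u 26 = - 12 \left(5 + \left(-12\right)^{2} + 13^{2}\right) + 25 \cdot 26 = - 12 \left(5 + 144 + 169\right) + 650 = \left(-12\right) 318 + 650 = -3816 + 650 = -3166$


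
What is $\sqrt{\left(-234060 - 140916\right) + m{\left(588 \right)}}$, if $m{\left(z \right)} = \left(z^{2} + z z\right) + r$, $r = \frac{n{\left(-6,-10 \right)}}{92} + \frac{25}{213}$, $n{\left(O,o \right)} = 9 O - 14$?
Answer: $\frac{\sqrt{7596336696558}}{4899} \approx 562.59$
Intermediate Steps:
$n{\left(O,o \right)} = -14 + 9 O$
$r = - \frac{3046}{4899}$ ($r = \frac{-14 + 9 \left(-6\right)}{92} + \frac{25}{213} = \left(-14 - 54\right) \frac{1}{92} + 25 \cdot \frac{1}{213} = \left(-68\right) \frac{1}{92} + \frac{25}{213} = - \frac{17}{23} + \frac{25}{213} = - \frac{3046}{4899} \approx -0.62176$)
$m{\left(z \right)} = - \frac{3046}{4899} + 2 z^{2}$ ($m{\left(z \right)} = \left(z^{2} + z z\right) - \frac{3046}{4899} = \left(z^{2} + z^{2}\right) - \frac{3046}{4899} = 2 z^{2} - \frac{3046}{4899} = - \frac{3046}{4899} + 2 z^{2}$)
$\sqrt{\left(-234060 - 140916\right) + m{\left(588 \right)}} = \sqrt{\left(-234060 - 140916\right) - \left(\frac{3046}{4899} - 2 \cdot 588^{2}\right)} = \sqrt{-374976 + \left(- \frac{3046}{4899} + 2 \cdot 345744\right)} = \sqrt{-374976 + \left(- \frac{3046}{4899} + 691488\right)} = \sqrt{-374976 + \frac{3387596666}{4899}} = \sqrt{\frac{1550589242}{4899}} = \frac{\sqrt{7596336696558}}{4899}$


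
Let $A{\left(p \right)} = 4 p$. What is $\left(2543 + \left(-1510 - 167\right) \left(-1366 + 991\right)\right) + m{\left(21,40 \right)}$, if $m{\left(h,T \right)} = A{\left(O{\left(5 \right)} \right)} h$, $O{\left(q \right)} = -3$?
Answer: $631166$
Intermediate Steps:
$m{\left(h,T \right)} = - 12 h$ ($m{\left(h,T \right)} = 4 \left(-3\right) h = - 12 h$)
$\left(2543 + \left(-1510 - 167\right) \left(-1366 + 991\right)\right) + m{\left(21,40 \right)} = \left(2543 + \left(-1510 - 167\right) \left(-1366 + 991\right)\right) - 252 = \left(2543 - -628875\right) - 252 = \left(2543 + 628875\right) - 252 = 631418 - 252 = 631166$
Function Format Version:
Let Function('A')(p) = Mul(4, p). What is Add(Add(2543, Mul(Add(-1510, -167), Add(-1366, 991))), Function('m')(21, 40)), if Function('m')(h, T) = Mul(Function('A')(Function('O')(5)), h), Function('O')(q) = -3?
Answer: 631166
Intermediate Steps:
Function('m')(h, T) = Mul(-12, h) (Function('m')(h, T) = Mul(Mul(4, -3), h) = Mul(-12, h))
Add(Add(2543, Mul(Add(-1510, -167), Add(-1366, 991))), Function('m')(21, 40)) = Add(Add(2543, Mul(Add(-1510, -167), Add(-1366, 991))), Mul(-12, 21)) = Add(Add(2543, Mul(-1677, -375)), -252) = Add(Add(2543, 628875), -252) = Add(631418, -252) = 631166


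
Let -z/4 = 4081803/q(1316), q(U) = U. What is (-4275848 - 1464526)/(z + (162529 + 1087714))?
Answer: -944291523/203624072 ≈ -4.6374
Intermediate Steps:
z = -4081803/329 (z = -16327212/1316 = -4*4081803/1316 = -4081803/329 ≈ -12407.)
(-4275848 - 1464526)/(z + (162529 + 1087714)) = (-4275848 - 1464526)/(-4081803/329 + (162529 + 1087714)) = -5740374/(-4081803/329 + 1250243) = -5740374/407248144/329 = -5740374*329/407248144 = -944291523/203624072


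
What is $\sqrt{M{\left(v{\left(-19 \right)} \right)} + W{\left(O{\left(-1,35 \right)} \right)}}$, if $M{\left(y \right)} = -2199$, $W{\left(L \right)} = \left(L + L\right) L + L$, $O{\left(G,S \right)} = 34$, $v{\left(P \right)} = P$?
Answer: $7 \sqrt{3} \approx 12.124$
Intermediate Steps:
$W{\left(L \right)} = L + 2 L^{2}$ ($W{\left(L \right)} = 2 L L + L = 2 L^{2} + L = L + 2 L^{2}$)
$\sqrt{M{\left(v{\left(-19 \right)} \right)} + W{\left(O{\left(-1,35 \right)} \right)}} = \sqrt{-2199 + 34 \left(1 + 2 \cdot 34\right)} = \sqrt{-2199 + 34 \left(1 + 68\right)} = \sqrt{-2199 + 34 \cdot 69} = \sqrt{-2199 + 2346} = \sqrt{147} = 7 \sqrt{3}$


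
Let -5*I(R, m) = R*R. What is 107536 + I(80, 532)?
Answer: 106256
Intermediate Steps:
I(R, m) = -R**2/5 (I(R, m) = -R*R/5 = -R**2/5)
107536 + I(80, 532) = 107536 - 1/5*80**2 = 107536 - 1/5*6400 = 107536 - 1280 = 106256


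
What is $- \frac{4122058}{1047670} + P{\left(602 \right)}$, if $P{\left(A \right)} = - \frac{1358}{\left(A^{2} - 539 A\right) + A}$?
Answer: $- \frac{5722763803}{1441593920} \approx -3.9697$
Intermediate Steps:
$P{\left(A \right)} = - \frac{1358}{A^{2} - 538 A}$
$- \frac{4122058}{1047670} + P{\left(602 \right)} = - \frac{4122058}{1047670} - \frac{1358}{602 \left(-538 + 602\right)} = \left(-4122058\right) \frac{1}{1047670} - \frac{97}{43 \cdot 64} = - \frac{2061029}{523835} - \frac{97}{43} \cdot \frac{1}{64} = - \frac{2061029}{523835} - \frac{97}{2752} = - \frac{5722763803}{1441593920}$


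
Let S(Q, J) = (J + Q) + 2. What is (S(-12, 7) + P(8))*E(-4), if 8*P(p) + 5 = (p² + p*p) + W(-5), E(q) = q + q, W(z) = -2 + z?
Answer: -92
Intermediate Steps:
S(Q, J) = 2 + J + Q
E(q) = 2*q
P(p) = -3/2 + p²/4 (P(p) = -5/8 + ((p² + p*p) + (-2 - 5))/8 = -5/8 + ((p² + p²) - 7)/8 = -5/8 + (2*p² - 7)/8 = -5/8 + (-7 + 2*p²)/8 = -5/8 + (-7/8 + p²/4) = -3/2 + p²/4)
(S(-12, 7) + P(8))*E(-4) = ((2 + 7 - 12) + (-3/2 + (¼)*8²))*(2*(-4)) = (-3 + (-3/2 + (¼)*64))*(-8) = (-3 + (-3/2 + 16))*(-8) = (-3 + 29/2)*(-8) = (23/2)*(-8) = -92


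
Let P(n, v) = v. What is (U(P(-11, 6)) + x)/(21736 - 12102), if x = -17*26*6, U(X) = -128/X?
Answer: -4010/14451 ≈ -0.27749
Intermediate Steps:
x = -2652 (x = -442*6 = -2652)
(U(P(-11, 6)) + x)/(21736 - 12102) = (-128/6 - 2652)/(21736 - 12102) = (-128*1/6 - 2652)/9634 = (-64/3 - 2652)*(1/9634) = -8020/3*1/9634 = -4010/14451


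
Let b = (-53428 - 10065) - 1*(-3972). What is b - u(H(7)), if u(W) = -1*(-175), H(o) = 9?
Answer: -59696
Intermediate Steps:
u(W) = 175
b = -59521 (b = -63493 + 3972 = -59521)
b - u(H(7)) = -59521 - 1*175 = -59521 - 175 = -59696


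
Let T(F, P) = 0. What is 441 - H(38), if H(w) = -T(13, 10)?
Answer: 441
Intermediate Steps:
H(w) = 0 (H(w) = -1*0 = 0)
441 - H(38) = 441 - 1*0 = 441 + 0 = 441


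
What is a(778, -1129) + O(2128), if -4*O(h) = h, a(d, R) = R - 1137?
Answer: -2798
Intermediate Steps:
a(d, R) = -1137 + R
O(h) = -h/4
a(778, -1129) + O(2128) = (-1137 - 1129) - ¼*2128 = -2266 - 532 = -2798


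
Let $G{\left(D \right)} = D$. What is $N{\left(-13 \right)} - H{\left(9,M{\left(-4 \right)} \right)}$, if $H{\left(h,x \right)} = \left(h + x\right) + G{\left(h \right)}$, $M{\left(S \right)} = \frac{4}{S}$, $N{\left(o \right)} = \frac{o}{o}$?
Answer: $-16$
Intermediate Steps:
$N{\left(o \right)} = 1$
$H{\left(h,x \right)} = x + 2 h$ ($H{\left(h,x \right)} = \left(h + x\right) + h = x + 2 h$)
$N{\left(-13 \right)} - H{\left(9,M{\left(-4 \right)} \right)} = 1 - \left(\frac{4}{-4} + 2 \cdot 9\right) = 1 - \left(4 \left(- \frac{1}{4}\right) + 18\right) = 1 - \left(-1 + 18\right) = 1 - 17 = -16$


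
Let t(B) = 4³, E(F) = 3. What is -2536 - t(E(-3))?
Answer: -2600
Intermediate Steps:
t(B) = 64
-2536 - t(E(-3)) = -2536 - 1*64 = -2536 - 64 = -2600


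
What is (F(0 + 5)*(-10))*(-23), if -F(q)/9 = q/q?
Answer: -2070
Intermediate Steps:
F(q) = -9 (F(q) = -9*q/q = -9*1 = -9)
(F(0 + 5)*(-10))*(-23) = -9*(-10)*(-23) = 90*(-23) = -2070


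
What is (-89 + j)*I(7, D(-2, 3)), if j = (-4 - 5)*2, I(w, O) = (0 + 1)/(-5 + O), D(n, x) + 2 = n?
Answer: 107/9 ≈ 11.889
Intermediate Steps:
D(n, x) = -2 + n
I(w, O) = 1/(-5 + O)
j = -18 (j = -9*2 = -18)
(-89 + j)*I(7, D(-2, 3)) = (-89 - 18)/(-5 + (-2 - 2)) = -107/(-5 - 4) = -107/(-9) = -107*(-1/9) = 107/9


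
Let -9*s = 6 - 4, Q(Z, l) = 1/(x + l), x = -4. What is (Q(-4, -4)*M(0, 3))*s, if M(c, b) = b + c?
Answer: 1/12 ≈ 0.083333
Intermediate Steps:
Q(Z, l) = 1/(-4 + l)
s = -2/9 (s = -(6 - 4)/9 = -⅑*2 = -2/9 ≈ -0.22222)
(Q(-4, -4)*M(0, 3))*s = ((3 + 0)/(-4 - 4))*(-2/9) = (3/(-8))*(-2/9) = -⅛*3*(-2/9) = -3/8*(-2/9) = 1/12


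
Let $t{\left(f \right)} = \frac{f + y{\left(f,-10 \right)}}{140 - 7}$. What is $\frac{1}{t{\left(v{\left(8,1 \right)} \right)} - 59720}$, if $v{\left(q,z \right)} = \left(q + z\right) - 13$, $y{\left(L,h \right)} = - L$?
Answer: $- \frac{1}{59720} \approx -1.6745 \cdot 10^{-5}$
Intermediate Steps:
$v{\left(q,z \right)} = -13 + q + z$
$t{\left(f \right)} = 0$ ($t{\left(f \right)} = \frac{f - f}{140 - 7} = \frac{0}{133} = 0 \cdot \frac{1}{133} = 0$)
$\frac{1}{t{\left(v{\left(8,1 \right)} \right)} - 59720} = \frac{1}{0 - 59720} = \frac{1}{-59720} = - \frac{1}{59720}$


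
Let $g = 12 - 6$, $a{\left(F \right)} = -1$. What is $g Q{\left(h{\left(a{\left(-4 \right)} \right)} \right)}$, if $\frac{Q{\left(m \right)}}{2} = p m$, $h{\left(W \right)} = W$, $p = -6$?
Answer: $72$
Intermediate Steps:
$g = 6$
$Q{\left(m \right)} = - 12 m$ ($Q{\left(m \right)} = 2 \left(- 6 m\right) = - 12 m$)
$g Q{\left(h{\left(a{\left(-4 \right)} \right)} \right)} = 6 \left(\left(-12\right) \left(-1\right)\right) = 6 \cdot 12 = 72$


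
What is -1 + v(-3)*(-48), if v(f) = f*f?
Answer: -433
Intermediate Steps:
v(f) = f²
-1 + v(-3)*(-48) = -1 + (-3)²*(-48) = -1 + 9*(-48) = -1 - 432 = -433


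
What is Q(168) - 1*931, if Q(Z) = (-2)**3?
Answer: -939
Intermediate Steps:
Q(Z) = -8
Q(168) - 1*931 = -8 - 1*931 = -8 - 931 = -939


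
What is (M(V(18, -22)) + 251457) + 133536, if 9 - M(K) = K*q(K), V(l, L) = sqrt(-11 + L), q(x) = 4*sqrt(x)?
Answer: 385002 - 4*I*33**(3/4)*sqrt(I) ≈ 3.8504e+5 - 38.943*I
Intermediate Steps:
M(K) = 9 - 4*K**(3/2) (M(K) = 9 - K*4*sqrt(K) = 9 - 4*K**(3/2))
(M(V(18, -22)) + 251457) + 133536 = ((9 - 4*(-11 - 22)**(3/4)) + 251457) + 133536 = ((9 - 4*(-33)**(3/4)) + 251457) + 133536 = ((9 - 4*33**(3/4)*I**(3/2)) + 251457) + 133536 = (251466 - 4*33**(3/4)*I**(3/2)) + 133536 = 385002 - 4*33**(3/4)*I**(3/2)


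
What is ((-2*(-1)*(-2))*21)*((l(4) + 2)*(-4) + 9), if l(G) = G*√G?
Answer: 2604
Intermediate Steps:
l(G) = G^(3/2)
((-2*(-1)*(-2))*21)*((l(4) + 2)*(-4) + 9) = ((-2*(-1)*(-2))*21)*((4^(3/2) + 2)*(-4) + 9) = ((2*(-2))*21)*((8 + 2)*(-4) + 9) = (-4*21)*(10*(-4) + 9) = -84*(-40 + 9) = -84*(-31) = 2604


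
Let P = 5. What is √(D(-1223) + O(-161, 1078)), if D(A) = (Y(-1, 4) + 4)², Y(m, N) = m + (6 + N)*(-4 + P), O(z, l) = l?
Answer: √1247 ≈ 35.313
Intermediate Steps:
Y(m, N) = 6 + N + m (Y(m, N) = m + (6 + N)*(-4 + 5) = m + (6 + N)*1 = m + (6 + N) = 6 + N + m)
D(A) = 169 (D(A) = ((6 + 4 - 1) + 4)² = (9 + 4)² = 13² = 169)
√(D(-1223) + O(-161, 1078)) = √(169 + 1078) = √1247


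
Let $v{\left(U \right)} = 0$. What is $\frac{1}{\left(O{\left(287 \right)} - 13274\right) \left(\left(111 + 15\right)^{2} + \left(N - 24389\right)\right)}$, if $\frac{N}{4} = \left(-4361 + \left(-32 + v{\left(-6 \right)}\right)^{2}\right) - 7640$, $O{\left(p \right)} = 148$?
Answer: $\frac{1}{688078046} \approx 1.4533 \cdot 10^{-9}$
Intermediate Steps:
$N = -43908$ ($N = 4 \left(\left(-4361 + \left(-32 + 0\right)^{2}\right) - 7640\right) = 4 \left(\left(-4361 + \left(-32\right)^{2}\right) - 7640\right) = 4 \left(\left(-4361 + 1024\right) - 7640\right) = 4 \left(-3337 - 7640\right) = 4 \left(-10977\right) = -43908$)
$\frac{1}{\left(O{\left(287 \right)} - 13274\right) \left(\left(111 + 15\right)^{2} + \left(N - 24389\right)\right)} = \frac{1}{\left(148 - 13274\right) \left(\left(111 + 15\right)^{2} - 68297\right)} = \frac{1}{\left(-13126\right) \left(126^{2} - 68297\right)} = - \frac{1}{13126 \left(15876 - 68297\right)} = - \frac{1}{13126 \left(-52421\right)} = \left(- \frac{1}{13126}\right) \left(- \frac{1}{52421}\right) = \frac{1}{688078046}$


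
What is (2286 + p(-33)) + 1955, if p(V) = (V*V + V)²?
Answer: 1119377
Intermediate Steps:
p(V) = (V + V²)² (p(V) = (V² + V)² = (V + V²)²)
(2286 + p(-33)) + 1955 = (2286 + (-33)²*(1 - 33)²) + 1955 = (2286 + 1089*(-32)²) + 1955 = (2286 + 1089*1024) + 1955 = (2286 + 1115136) + 1955 = 1117422 + 1955 = 1119377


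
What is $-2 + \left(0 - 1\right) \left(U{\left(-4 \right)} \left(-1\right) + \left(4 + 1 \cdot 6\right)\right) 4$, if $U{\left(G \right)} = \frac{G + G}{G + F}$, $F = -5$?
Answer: $- \frac{346}{9} \approx -38.444$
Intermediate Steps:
$U{\left(G \right)} = \frac{2 G}{-5 + G}$ ($U{\left(G \right)} = \frac{G + G}{G - 5} = \frac{2 G}{-5 + G}$)
$-2 + \left(0 - 1\right) \left(U{\left(-4 \right)} \left(-1\right) + \left(4 + 1 \cdot 6\right)\right) 4 = -2 + \left(0 - 1\right) \left(2 \left(-4\right) \frac{1}{-5 - 4} \left(-1\right) + \left(4 + 1 \cdot 6\right)\right) 4 = -2 + - (2 \left(-4\right) \frac{1}{-9} \left(-1\right) + \left(4 + 6\right)) 4 = -2 + - (2 \left(-4\right) \left(- \frac{1}{9}\right) \left(-1\right) + 10) 4 = -2 + - (\frac{8}{9} \left(-1\right) + 10) 4 = -2 + - (- \frac{8}{9} + 10) 4 = -2 + \left(-1\right) \frac{82}{9} \cdot 4 = -2 - \frac{328}{9} = - \frac{346}{9}$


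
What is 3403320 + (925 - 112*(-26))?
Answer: 3407157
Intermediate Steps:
3403320 + (925 - 112*(-26)) = 3403320 + (925 - 8*(-364)) = 3403320 + (925 + 2912) = 3403320 + 3837 = 3407157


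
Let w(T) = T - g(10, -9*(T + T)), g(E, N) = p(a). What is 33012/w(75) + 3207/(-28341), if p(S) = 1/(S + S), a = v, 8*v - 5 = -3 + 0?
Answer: 311786327/689631 ≈ 452.11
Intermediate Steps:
v = ¼ (v = 5/8 + (-3 + 0)/8 = 5/8 + (⅛)*(-3) = 5/8 - 3/8 = ¼ ≈ 0.25000)
a = ¼ ≈ 0.25000
p(S) = 1/(2*S)
g(E, N) = 2 (g(E, N) = 1/(2*(¼)) = (½)*4 = 2)
w(T) = -2 + T (w(T) = T - 1*2 = T - 2 = -2 + T)
33012/w(75) + 3207/(-28341) = 33012/(-2 + 75) + 3207/(-28341) = 33012/73 + 3207*(-1/28341) = 33012*(1/73) - 1069/9447 = 33012/73 - 1069/9447 = 311786327/689631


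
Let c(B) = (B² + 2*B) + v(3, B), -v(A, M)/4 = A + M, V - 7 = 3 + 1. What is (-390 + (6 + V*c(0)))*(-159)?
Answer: 82044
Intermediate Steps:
V = 11 (V = 7 + (3 + 1) = 7 + 4 = 11)
v(A, M) = -4*A - 4*M (v(A, M) = -4*(A + M) = -4*A - 4*M)
c(B) = -12 + B² - 2*B (c(B) = (B² + 2*B) + (-4*3 - 4*B) = (B² + 2*B) + (-12 - 4*B) = -12 + B² - 2*B)
(-390 + (6 + V*c(0)))*(-159) = (-390 + (6 + 11*(-12 + 0² - 2*0)))*(-159) = (-390 + (6 + 11*(-12 + 0 + 0)))*(-159) = (-390 + (6 + 11*(-12)))*(-159) = (-390 + (6 - 132))*(-159) = (-390 - 126)*(-159) = -516*(-159) = 82044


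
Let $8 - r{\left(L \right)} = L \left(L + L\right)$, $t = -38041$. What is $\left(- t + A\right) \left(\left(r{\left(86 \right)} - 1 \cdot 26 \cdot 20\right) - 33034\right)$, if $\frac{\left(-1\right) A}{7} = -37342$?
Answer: $-14474089030$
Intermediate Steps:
$A = 261394$ ($A = \left(-7\right) \left(-37342\right) = 261394$)
$r{\left(L \right)} = 8 - 2 L^{2}$ ($r{\left(L \right)} = 8 - L \left(L + L\right) = 8 - L 2 L = 8 - 2 L^{2}$)
$\left(- t + A\right) \left(\left(r{\left(86 \right)} - 1 \cdot 26 \cdot 20\right) - 33034\right) = \left(\left(-1\right) \left(-38041\right) + 261394\right) \left(\left(\left(8 - 2 \cdot 86^{2}\right) - 1 \cdot 26 \cdot 20\right) - 33034\right) = \left(38041 + 261394\right) \left(\left(\left(8 - 14792\right) - 26 \cdot 20\right) - 33034\right) = 299435 \left(\left(\left(8 - 14792\right) - 520\right) - 33034\right) = 299435 \left(\left(-14784 - 520\right) - 33034\right) = 299435 \left(-15304 - 33034\right) = 299435 \left(-48338\right) = -14474089030$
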